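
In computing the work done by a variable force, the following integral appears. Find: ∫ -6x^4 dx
Using power rule: ∫ -6x^4 dx = -6/5 x^5 + C = (-6/5)x^5 + C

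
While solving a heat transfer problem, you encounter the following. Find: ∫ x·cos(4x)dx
By parts: u=x, dv=cos(4x) dx
du=dx, v=sin(4x)/4
=x·sin(4x)/4+cos(4x)/4²+C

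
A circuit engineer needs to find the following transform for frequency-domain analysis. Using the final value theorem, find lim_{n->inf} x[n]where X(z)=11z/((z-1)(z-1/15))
Final value theorem: lim x[n]=lim_{z->1} (z-1)*X(z)
(z-1)*X(z)=11z/(z-1/15)
As z->1: 11/(1 - 1/15)=11/(14/15)=165/14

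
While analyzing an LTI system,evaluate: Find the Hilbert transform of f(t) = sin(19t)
The Hilbert transform shifts each frequency component by -pi/2.
H{sin(wt)}=-cos(wt)
With w=19: H{sin(19t)}=-cos(19t)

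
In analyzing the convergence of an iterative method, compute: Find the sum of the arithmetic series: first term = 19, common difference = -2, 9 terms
Last term: a_n=19+(9-1)·-2=3
Sum=n(a_1+a_n)/2=9(19+3)/2=99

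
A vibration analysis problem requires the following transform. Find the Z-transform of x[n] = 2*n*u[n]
Z{n * u[n]} = z/(z-1)^2
By linearity: Z{2 * n * u[n]} = 2z/(z-1)^2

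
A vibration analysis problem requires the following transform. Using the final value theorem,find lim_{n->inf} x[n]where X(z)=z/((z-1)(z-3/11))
Final value theorem: lim x[n] = lim_{z->1} (z-1) * X(z)
(z-1) * X(z) = z/(z-3/11)
As z->1: 1/(1-3/11) = 1/(8/11) = 11/8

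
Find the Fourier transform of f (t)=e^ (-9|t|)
Using the standard pair: F{e^(-a|t|)}=2a/(a^2+omega^2)
With a=9: F(omega)=18/(81+omega^2)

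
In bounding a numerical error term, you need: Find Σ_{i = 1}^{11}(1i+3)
=1·Σ i + 3·11=1·66 + 33=99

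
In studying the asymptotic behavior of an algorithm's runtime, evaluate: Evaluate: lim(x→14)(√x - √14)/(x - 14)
Multiply by conjugate (√x + √14)/(√x + √14):
= (x - 14)/((x - 14)(√x + √14)) = 1/(√x + √14)
As x → 14: 1/(2√14)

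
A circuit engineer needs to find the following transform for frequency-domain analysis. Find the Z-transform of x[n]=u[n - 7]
Using the time-shift property: Z{u[n-7]}=z^(-7)*z/(z-1)
=z^(-6)/(z-1)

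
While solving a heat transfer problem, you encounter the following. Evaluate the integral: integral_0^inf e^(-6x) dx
integral_0^inf e^(-6x) dx=[-1/6*e^(-6x)]_0^inf
=0 - (-1/6)=1/6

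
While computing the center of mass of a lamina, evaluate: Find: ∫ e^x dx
Since d/dx[e^x] = + e^x, we get 1e^x + C

Answer: e^x + C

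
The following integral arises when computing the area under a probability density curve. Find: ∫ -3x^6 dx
Using power rule: ∫ -3x^6 dx=-3/7 x^7 + C=(-3/7)x^7 + C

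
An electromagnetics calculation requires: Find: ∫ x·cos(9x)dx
By parts: u = x, dv = cos(9x) dx
du = dx, v = sin(9x)/9
= x·sin(9x)/9+cos(9x)/9²+C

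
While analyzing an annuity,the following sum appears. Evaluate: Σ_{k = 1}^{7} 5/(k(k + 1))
Partial fractions: 5/(k(k + 1)) = 5/k - 5/(k + 1)
Telescoping sum: 5(1 - 1/8) = 5·7/8

Answer: 35/8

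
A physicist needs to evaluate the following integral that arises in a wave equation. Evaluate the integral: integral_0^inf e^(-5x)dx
integral_0^inf e^(-5x) dx=[-1/5*e^(-5x)]_0^inf
=0 - (-1/5)=1/5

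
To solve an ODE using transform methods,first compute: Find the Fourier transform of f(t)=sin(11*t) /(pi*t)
sin(W*t)/(pi*t)=(W/pi)*sinc(W*t/pi) is the impulse response of the ideal low-pass filter with cutoff W (here W=11).
Its Fourier transform is a rectangular function:
F(omega)=1 for |omega| < 11, 0 otherwise

Answer: rect(omega/22) [i.e., 1 for |omega| < 11, 0 otherwise]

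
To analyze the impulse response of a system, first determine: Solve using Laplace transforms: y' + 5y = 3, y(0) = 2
Take L of both sides: sY(s)-2+5Y(s) = 3/s
Y(s)(s+5) = 3/s+2
Y(s) = 3/(s(s+5))+2/(s+5)
Partial fractions: 3/(s(s+5)) = (3/5)/s - (3/5)/(s+5)
So Y(s) = (3/5)/s+(7/5)/(s+5)
Inverse transform (L^(-1){1/s} = 1, L^(-1){1/(s+5)} = e^(-5t)):

Answer: y(t) = 3/5+(7/5)·e^(-5t)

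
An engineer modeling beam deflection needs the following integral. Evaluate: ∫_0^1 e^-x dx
Antiderivative: -e^-x
Evaluate: -(e^-1 - 1)

Answer: (e^-1 - 1)/(-1)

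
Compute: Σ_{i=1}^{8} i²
Using formula: Σ i^2 = n(n+1)(2n+1)/6 = 8·9·17/6 = 204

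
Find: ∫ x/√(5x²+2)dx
Let u = 5x²+2, du = 10x dx
∫ (1/10)·u^(-1/2) du = √u/5+C

Answer: √(5x²+2)/5+C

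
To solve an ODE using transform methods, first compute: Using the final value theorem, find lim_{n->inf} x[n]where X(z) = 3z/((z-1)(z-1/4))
Final value theorem: lim x[n] = lim_{z->1} (z-1) * X(z)
(z-1) * X(z) = 3z/(z-1/4)
As z->1: 3/(1-1/4) = 3/(3/4) = 4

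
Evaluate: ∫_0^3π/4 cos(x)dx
Antiderivative: sin(x)
Evaluate at bounds: [sin(1·3π/4)/1] - [sin(1·0)/1]
= ((√2/2) - (0))/1 = √2/2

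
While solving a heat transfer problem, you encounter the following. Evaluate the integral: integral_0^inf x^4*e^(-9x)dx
This is a Gamma integral. Substitute u = 9x (du = 9 dx):
integral_0^inf x^4*e^(-9x) dx = (1/9^5) integral_0^inf u^4*e^(-u) du
= Gamma(5)/9^5 = 4!/9^5 = 24/59049

Answer: 8/19683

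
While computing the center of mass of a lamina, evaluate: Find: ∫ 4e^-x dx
Since d/dx[e^-x] = - e^-x, we get -4e^-x+C

Answer: -4e^-x+C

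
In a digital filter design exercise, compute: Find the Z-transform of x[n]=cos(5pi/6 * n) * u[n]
Z{cos(w0*n)*u[n]} = z(z - cos(w0))/(z^2-2z*cos(w0)+1)
With w0 = 5pi/6: X(z) = z(z - cos(5pi/6))/(z^2-2z*cos(5pi/6)+1)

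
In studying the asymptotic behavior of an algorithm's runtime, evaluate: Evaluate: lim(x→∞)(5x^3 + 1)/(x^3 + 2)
Divide numerator and denominator by x^3:
lim (5 + 1/x^3)/(1 + 2/x^3) = 5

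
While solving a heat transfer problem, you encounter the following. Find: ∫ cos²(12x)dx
Using identity cos²(u)=(1+cos(2u))/2:
∫ (1+cos(24x))/2 dx=x/2+sin(24x)/48+C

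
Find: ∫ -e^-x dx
Since d/dx[e^-x] = - e^-x, we get 1e^-x + C

Answer: e^-x + C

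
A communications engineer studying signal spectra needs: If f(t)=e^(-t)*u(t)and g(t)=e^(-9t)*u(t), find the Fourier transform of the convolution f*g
By the convolution theorem: F{f*g} = F(omega)*G(omega)
F(omega) = 1/(1 + j*omega), G(omega) = 1/(9 + j*omega)
F{f*g} = 1/((1 + j*omega)(9 + j*omega))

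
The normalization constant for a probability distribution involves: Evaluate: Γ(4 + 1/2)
Γ(n + 1/2)=(2n)!√π/(4^n·n!)
=40320√π/(256·24)=(105/16)·√π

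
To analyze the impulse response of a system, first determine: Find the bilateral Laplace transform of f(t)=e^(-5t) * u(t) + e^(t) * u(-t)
For e^(-5t) * u(t): L = 1/(s + 5), Re(s) > -5
For e^(t) * u(-t): L = -1/(s-1), Re(s) < 1
Combined: F(s) = 1/(s + 5) - 1/(s-1), -5 < Re(s) < 1

Answer: 1/(s + 5) - 1/(s-1), ROC: -5 < Re(s) < 1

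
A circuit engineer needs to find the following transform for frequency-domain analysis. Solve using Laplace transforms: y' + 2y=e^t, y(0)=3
Take L: sY - 3 + 2Y = 1/(s-1)
Y(s + 2) = 1/(s-1) + 3
Y = 1/((s-1)(s + 2)) + 3/(s + 2)
Partial fractions: 1/((s-1)(s + 2)) = (1/3)/(s-1) - (1/3)/(s + 2)
So Y = (1/3)/(s-1) + (8/3)/(s + 2)
Inverse Laplace transform (L^(-1){1/(s-1)} = e^t, L^(-1){1/(s + 2)} = e^(-2t)):

Answer: y(t) = (1/3)·e^t + (8/3)·e^(-2t)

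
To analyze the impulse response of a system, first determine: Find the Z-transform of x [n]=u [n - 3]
Using the time-shift property: Z{u[n-3]} = z^(-3) * z/(z-1)
= z^(-2)/(z-1)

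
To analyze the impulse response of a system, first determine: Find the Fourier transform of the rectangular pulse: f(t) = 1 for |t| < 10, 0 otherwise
F(omega)=integral from -10 to 10 of e^(-j*omega*t) dt
=2*sin(10*omega)/omega=20*sinc(10*omega/pi)

Answer: 2*sin(10*omega)/omega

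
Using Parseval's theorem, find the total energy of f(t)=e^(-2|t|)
Parseval's theorem: E = integral |f(t)|^2 dt = (1/2pi) integral |F(omega)|^2 domega
E = integral_{-inf}^{inf} e^(-4|t|) dt = 2 * integral_0^inf e^(-4t) dt = 2/(2 * 2) = 1/2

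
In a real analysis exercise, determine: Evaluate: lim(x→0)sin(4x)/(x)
L'Hôpital (0/0): lim 4cos(4x)/1=4/1

Answer: 4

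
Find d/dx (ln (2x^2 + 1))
Chain rule: d/dx[ln(u)]=u'/u where u=2x^2 + 1
u'=4x

Answer: (4x)/(2x^2 + 1)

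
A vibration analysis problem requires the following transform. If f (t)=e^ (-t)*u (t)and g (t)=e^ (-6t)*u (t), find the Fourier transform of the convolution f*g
By the convolution theorem: F{f * g}=F(omega) * G(omega)
F(omega)=1/(1+j * omega), G(omega)=1/(6+j * omega)
F{f * g}=1/((1+j * omega)(6+j * omega))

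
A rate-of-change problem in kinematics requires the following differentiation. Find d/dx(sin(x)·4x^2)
Product rule: (fg)' = f'g + fg'
f = sin(x), f' = cos(x)
g = 4x^2, g' = 8x

Answer: 4·cos(x)·x^2 + 8·sin(x)·x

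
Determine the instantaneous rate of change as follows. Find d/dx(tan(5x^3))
Chain rule: d/dx[tan(u)] = sec²(u)·u' where u = 5x^3
u' = 15x^2

Answer: 15x^2·sec²(5x^3)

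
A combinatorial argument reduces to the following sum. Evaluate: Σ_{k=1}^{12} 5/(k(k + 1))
Partial fractions: 5/(k(k+1)) = 5/k - 5/(k+1)
Telescoping sum: 5(1-1/13) = 5·12/13

Answer: 60/13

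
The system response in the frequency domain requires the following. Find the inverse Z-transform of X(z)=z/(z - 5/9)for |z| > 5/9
Standard pair: z/(z-a) <-> a^n*u[n] for causal signals
With a = 5/9: x[n] = (5/9)^n*u[n]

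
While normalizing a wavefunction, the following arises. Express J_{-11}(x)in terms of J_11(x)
For integer n: J_{-n}(x)=(-1)^n J_n(x)
With n=11: J_{-11}(x)=(-1)^11 J_11(x)=-J_11(x)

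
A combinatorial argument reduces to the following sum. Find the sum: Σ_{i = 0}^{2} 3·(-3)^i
Geometric series: S=a(1 - r^n)/(1 - r)
a=3, r=-3, n=3
S=3(1+27)/4=21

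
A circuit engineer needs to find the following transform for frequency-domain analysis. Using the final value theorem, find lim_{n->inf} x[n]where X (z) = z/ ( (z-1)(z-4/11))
Final value theorem: lim x[n] = lim_{z->1} (z-1) * X(z)
(z-1) * X(z) = z/(z-4/11)
As z->1: 1/(1 - 4/11) = 1/(7/11) = 11/7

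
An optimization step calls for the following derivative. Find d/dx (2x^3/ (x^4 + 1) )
Quotient rule: (f/g)'=(f'g - fg')/g²
f=2x^3, f'=6x^2
g=x^4+1, g'=4x^3

Answer: (6x^2·(x^4+1)-8x^6)/(x^4+1)²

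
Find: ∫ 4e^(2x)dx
Since d/dx[e^(2x)] = 2e^(2x), we get 2 e^(2x)+C

Answer: 2e^(2x)+C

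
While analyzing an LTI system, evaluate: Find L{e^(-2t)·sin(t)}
First shifting: L{e^(at)f(t)}=F(s-a)
L{sin(t)}=1/(s²+1)
Shift: 1/((s+2)²+1)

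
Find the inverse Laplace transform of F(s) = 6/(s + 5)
L^(-1){6/(s-a)}=c·e^(at)
Here a=-5, c=6

Answer: 6e^(-5t)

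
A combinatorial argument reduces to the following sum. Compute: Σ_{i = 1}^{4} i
Using formula: Σ i^1 = n(n+1)/2 = 4·5/2 = 10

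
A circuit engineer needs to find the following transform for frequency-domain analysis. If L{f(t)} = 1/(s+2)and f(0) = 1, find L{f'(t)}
L{f'(t)} = s·F(s) - f(0) = s/(s + 2) - 1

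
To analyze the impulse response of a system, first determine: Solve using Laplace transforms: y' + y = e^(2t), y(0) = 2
Take L: sY - 2 + Y = 1/(s-2)
Y(s + 1) = 1/(s-2) + 2
Y = 1/((s-2)(s + 1)) + 2/(s + 1)
Partial fractions: 1/((s-2)(s + 1)) = (1/3)/(s-2) - (1/3)/(s + 1)
So Y = (1/3)/(s-2) + (5/3)/(s + 1)
Inverse Laplace transform (L^(-1){1/(s-2)} = e^(2t), L^(-1){1/(s + 1)} = e^(-t)):

Answer: y(t) = (1/3)·e^(2t) + (5/3)·e^(-t)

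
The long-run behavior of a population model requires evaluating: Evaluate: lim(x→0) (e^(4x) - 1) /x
L'Hôpital (0/0): lim 4e^(4x)/1 = 4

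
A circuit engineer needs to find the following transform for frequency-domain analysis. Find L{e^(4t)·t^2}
First shifting: L{e^(at)f(t)} = F(s-a)
L{t^2} = 2/s^3
Shift s → s-4: 2/(s-4)^3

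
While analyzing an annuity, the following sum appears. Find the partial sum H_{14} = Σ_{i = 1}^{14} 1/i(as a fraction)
H_14 = 1+1/2+1/3+...+1/14
= 1171733/360360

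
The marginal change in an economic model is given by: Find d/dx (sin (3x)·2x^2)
Product rule: (fg)' = f'g+fg'
f = sin(3x), f' = 3·cos(3x)
g = 2x^2, g' = 4x

Answer: 6·cos(3x)·x^2+4·sin(3x)·x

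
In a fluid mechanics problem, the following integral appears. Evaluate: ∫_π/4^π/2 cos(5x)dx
Antiderivative: sin(5x)/5
Evaluate at bounds: [sin(5·π/2)/5] - [sin(5·π/4)/5]
= ((1) - (-√2/2))/5 = 1/5+√2/10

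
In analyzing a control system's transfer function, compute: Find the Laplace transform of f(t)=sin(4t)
L{sin(wt)} = w/(s²+w²)
L{sin(4t)} = 4/(s²+16)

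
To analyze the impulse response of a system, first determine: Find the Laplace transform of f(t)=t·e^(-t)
L{t·e^(at)} = 1/(s-a)²
L{t·e^(-t)} = 1/(s+1)²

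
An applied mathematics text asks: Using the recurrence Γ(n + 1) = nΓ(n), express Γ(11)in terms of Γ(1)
Γ(11)=10Γ(10)=10·9Γ(9)=...=10!·Γ(1)=3628800·Γ(1)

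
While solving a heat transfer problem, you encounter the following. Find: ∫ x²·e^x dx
Integration by parts twice:
First: u = x², dv = e^x dx => x²e^x - 2∫ xe^x dx
Second: u = x, dv = e^x dx => xe^x - e^x
Combining: x²e^x - 2xe^x+2e^x+C

Answer: e^x(x² - 2x+2)+C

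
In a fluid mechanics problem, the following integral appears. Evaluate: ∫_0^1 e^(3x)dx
Antiderivative: (1/3)e^(3x)
Evaluate: (1/3)(e^3 - 1)

Answer: (e^3 - 1)/3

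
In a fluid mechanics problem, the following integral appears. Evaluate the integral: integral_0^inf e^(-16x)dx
integral_0^inf e^(-16x) dx=[-1/16 * e^(-16x)]_0^inf
=0 - (-1/16)=1/16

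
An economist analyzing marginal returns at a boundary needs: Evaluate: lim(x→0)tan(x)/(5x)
tan(u) ≈ u for small u:
tan(x)/(5x) ≈ x/(5x)=1/5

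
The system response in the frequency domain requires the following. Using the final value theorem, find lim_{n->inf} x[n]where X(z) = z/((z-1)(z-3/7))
Final value theorem: lim x[n]=lim_{z->1} (z-1) * X(z)
(z-1) * X(z)=z/(z-3/7)
As z->1: 1/(1 - 3/7)=1/(4/7)=7/4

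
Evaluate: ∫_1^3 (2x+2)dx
Step 1: Find antiderivative F(x) = x^2+2x
Step 2: F(3) - F(1) = 15 - (3) = 12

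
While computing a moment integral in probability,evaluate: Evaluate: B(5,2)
B(x,y) = Γ(x)Γ(y)/Γ(x + y) = (x-1)!(y-1)!/(x + y-1)!
B(5,2) = 4!·1!/6! = 1/30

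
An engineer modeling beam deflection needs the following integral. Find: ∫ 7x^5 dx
Using power rule: ∫ 7x^5 dx = 7/6 x^6 + C = (7/6)x^6 + C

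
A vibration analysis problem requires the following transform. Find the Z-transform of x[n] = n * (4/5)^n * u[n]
Using the property Z{n*a^n*u[n]} = az/(z-a)^2
With a = 4/5: X(z) = (4/5)z/(z - 4/5)^2, |z| > 4/5

Answer: (4/5)z/(z - 4/5)^2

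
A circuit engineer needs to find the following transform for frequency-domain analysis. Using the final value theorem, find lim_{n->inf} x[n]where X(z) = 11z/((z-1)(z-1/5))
Final value theorem: lim x[n] = lim_{z->1} (z-1)*X(z)
(z-1)*X(z) = 11z/(z-1/5)
As z->1: 11/(1 - 1/5) = 11/(4/5) = 55/4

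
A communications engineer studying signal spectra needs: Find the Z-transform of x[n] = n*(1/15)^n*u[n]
Using the property Z{n * a^n * u[n]}=az/(z-a)^2
With a=1/15: X(z)=(1/15)z/(z - 1/15)^2, |z| > 1/15

Answer: (1/15)z/(z - 1/15)^2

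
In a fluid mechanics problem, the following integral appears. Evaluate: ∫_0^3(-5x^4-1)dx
Step 1: Find antiderivative F(x) = -x^5 - x
Step 2: F(3) - F(0) = -246 - (0) = -246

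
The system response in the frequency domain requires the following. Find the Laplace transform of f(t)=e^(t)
L{e^(at)} = 1/(s-a)
L{e^(t)} = 1/(s-1)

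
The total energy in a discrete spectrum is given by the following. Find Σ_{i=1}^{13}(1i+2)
=1·Σ i+2·13=1·91+26=117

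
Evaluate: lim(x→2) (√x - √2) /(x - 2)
Multiply by conjugate (√x+√2)/(√x+√2):
=(x - 2)/((x - 2)(√x+√2))=1/(√x+√2)
As x → 2: 1/(2√2)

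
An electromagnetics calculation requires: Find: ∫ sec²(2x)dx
Since d/dx[tan(2x)] = 2sec²(2x), integral = tan(2x)/2 + C

Answer: (1/2)tan(2x) + C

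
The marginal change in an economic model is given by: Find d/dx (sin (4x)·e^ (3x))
Product rule: (fg)'=f'g+fg'
f=sin(4x), f'=4·cos(4x)
g=e^(3x), g'=3·e^(3x)

Answer: 4·cos(4x)·e^(3x)+3·sin(4x)·e^(3x)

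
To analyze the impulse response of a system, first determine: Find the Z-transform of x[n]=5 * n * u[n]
Z{n * u[n]}=z/(z-1)^2
By linearity: Z{5 * n * u[n]}=5z/(z-1)^2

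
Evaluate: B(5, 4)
B(x,y)=Γ(x)Γ(y)/Γ(x+y)=(x-1)!(y-1)!/(x+y-1)!
B(5,4)=4!·3!/8!=1/280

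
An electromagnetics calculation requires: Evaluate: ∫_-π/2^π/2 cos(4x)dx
Antiderivative: sin(4x)/4
Evaluate at bounds: [sin(4·π/2)/4] - [sin(4·-π/2)/4]
= ((0) - (0))/4 = 0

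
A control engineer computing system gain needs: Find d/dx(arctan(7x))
d/dx[arctan(u)]=u'/(1+u²), u=7x, u'=7

Answer: 7/(1+49x²)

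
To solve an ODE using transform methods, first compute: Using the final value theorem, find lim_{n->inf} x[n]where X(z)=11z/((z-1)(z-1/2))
Final value theorem: lim x[n]=lim_{z->1} (z-1) * X(z)
(z-1) * X(z)=11z/(z-1/2)
As z->1: 11/(1-1/2)=11/(1/2)=22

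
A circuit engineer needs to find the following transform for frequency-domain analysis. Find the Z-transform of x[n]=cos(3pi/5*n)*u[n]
Z{cos(w0*n)*u[n]} = z(z - cos(w0))/(z^2 - 2z*cos(w0) + 1)
With w0 = 3pi/5: X(z) = z(z - cos(3pi/5))/(z^2 - 2z*cos(3pi/5) + 1)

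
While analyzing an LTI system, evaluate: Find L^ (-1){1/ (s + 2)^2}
L^(-1){1/(s-a)^n} = t^(n-1)·e^(at)/(n-1)!
Here a = -2, n = 2: t^1·e^(-2t)/1

Answer: t·e^(-2t)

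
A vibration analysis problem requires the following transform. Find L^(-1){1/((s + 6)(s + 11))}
Partial fractions: 1/((s+6)(s+11))=A/(s+6)+B/(s+11)
Cover-up: A=1/(s+11)|_{s=-6}=1/5; B=1/(s+6)|_{s=-11}=-1/5
L^(-1)=(1/5)e^(-6t) - (1/5)e^(-11t)

Answer: (1/5)(e^(-6t) - e^(-11t))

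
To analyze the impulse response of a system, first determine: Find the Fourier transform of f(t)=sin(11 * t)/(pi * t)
sin(W * t)/(pi * t)=(W/pi) * sinc(W * t/pi) is the impulse response of the ideal low-pass filter with cutoff W (here W=11).
Its Fourier transform is a rectangular function:
F(omega)=1 for |omega| < 11, 0 otherwise

Answer: rect(omega/22) [i.e., 1 for |omega| < 11, 0 otherwise]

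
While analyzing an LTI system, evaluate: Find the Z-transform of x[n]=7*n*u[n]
Z{n * u[n]}=z/(z-1)^2
By linearity: Z{7 * n * u[n]}=7z/(z-1)^2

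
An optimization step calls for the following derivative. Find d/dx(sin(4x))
Chain rule: d/dx[sin(u)] = cos(u)·u' where u = 4x
u' = 4

Answer: 4·cos(4x)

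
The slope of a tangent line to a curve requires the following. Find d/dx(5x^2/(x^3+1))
Quotient rule: (f/g)'=(f'g - fg')/g²
f=5x^2, f'=10x
g=x^3+1, g'=3x^2

Answer: (10x·(x^3+1)-15x^4)/(x^3+1)²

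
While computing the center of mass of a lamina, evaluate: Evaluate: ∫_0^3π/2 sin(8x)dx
Antiderivative: -cos(8x)/8
Evaluate at bounds: [-cos(8·3π/2)/8] - [-cos(8·0)/8]
=(-(1) + (1))/8=0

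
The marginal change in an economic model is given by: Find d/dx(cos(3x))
Chain rule: d/dx[cos(u)]=-sin(u)·u' where u=3x
u'=3

Answer: -3·sin(3x)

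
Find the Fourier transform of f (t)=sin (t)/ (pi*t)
sin(W*t)/(pi*t) = (W/pi)*sinc(W*t/pi) is the impulse response of the ideal low-pass filter with cutoff W (here W = 1).
Its Fourier transform is a rectangular function:
F(omega) = 1 for |omega| < 1, 0 otherwise

Answer: rect(omega/2) [i.e., 1 for |omega| < 1, 0 otherwise]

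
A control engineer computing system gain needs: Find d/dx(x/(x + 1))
Quotient rule: (f/g)'=(f'g - fg')/g²
f=x, f'=1
g=x+1, g'=1

Answer: (1·(x+1) - x)/(x+1)²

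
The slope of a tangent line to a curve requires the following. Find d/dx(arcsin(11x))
d/dx[arcsin(u)] = u'/√(1-u²), u = 11x, u' = 11

Answer: 11/√(1 - 121x²)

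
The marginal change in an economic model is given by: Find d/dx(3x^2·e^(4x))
Product rule: (fg)'=f'g + fg'
f=3x^2, f'=6x
g=e^(4x), g'=4·e^(4x)

Answer: 6x·e^(4x) + 12x^2·e^(4x)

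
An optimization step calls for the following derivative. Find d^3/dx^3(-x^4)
Apply power rule 3 times:
d^1: -4x^3
d^2: -12x^2
d^3: -24x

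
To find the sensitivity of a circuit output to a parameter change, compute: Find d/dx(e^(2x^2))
Chain rule: d/dx[e^u]=e^u · u' where u=2x^2
u'=4x

Answer: 4x·e^(2x^2)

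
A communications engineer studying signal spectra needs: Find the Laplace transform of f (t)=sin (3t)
L{sin(wt)}=w/(s² + w²)
L{sin(3t)}=3/(s² + 9)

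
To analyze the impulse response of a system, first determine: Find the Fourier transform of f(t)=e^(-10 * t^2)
The Fourier transform of a Gaussian e^(-a*t^2) is sqrt(pi/a)*e^(-omega^2/(4a)).
With a=10: F(omega)=sqrt(pi/10)*e^(-omega^2/40)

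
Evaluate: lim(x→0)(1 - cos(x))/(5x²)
Using 1-cos(u) ≈ u²/2 for small u:
(1-cos(x)) ≈ (x)²/2 = 1x²/2
So limit = 1/(2·5) = 1/10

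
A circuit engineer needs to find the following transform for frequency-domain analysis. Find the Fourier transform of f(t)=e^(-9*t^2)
The Fourier transform of a Gaussian e^(-a*t^2) is sqrt(pi/a)*e^(-omega^2/(4a)).
With a = 9: F(omega) = sqrt(pi)/3*e^(-omega^2/36)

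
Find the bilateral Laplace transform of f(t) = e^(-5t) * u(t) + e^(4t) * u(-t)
For e^(-5t)*u(t): L = 1/(s + 5), Re(s) > -5
For e^(4t)*u(-t): L = -1/(s-4), Re(s) < 4
Combined: F(s) = 1/(s + 5) - 1/(s-4), -5 < Re(s) < 4

Answer: 1/(s + 5) - 1/(s-4), ROC: -5 < Re(s) < 4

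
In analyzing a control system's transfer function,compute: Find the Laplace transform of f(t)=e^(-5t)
L{e^(at)}=1/(s-a)
L{e^(-5t)}=1/(s + 5)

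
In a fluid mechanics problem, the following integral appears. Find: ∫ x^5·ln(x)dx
By parts: u=ln(x), dv=x^5 dx
du=1/x dx, v=x^6/6
=x^6·ln(x)/6 - ∫ x^5/6 dx
=x^6·ln(x)/6 - x^6/36+C

Answer: x^6(ln(x)/6-1/36)+C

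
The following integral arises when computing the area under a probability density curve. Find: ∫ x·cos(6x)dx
By parts: u = x, dv = cos(6x) dx
du = dx, v = sin(6x)/6
= x·sin(6x)/6+cos(6x)/6²+C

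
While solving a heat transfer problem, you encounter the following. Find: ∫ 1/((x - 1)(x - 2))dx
Partial fractions: 1/((x-1)(x-2)) = A/(x-1)+B/(x-2)
A = -1, B = 1
∫ [-1· 1/(x-1)+1· 1/(x-2)] dx
= (1)[ln|x-2| - ln|x-1|]+C

Answer: ln|(x-2)/(x-1)|+C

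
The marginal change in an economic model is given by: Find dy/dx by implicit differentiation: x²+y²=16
Differentiate both sides: 2x+2y·(dy/dx)=0
Solve: dy/dx=-2x/(2y)=-x/y

Answer: dy/dx=-x/y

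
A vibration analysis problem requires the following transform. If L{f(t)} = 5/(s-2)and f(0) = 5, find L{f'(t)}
L{f'(t)} = s·F(s) - f(0) = 5s/(s-2)-5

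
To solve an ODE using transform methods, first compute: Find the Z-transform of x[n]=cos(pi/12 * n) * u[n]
Z{cos(w0 * n) * u[n]}=z(z - cos(w0))/(z^2-2z * cos(w0)+1)
With w0=pi/12: X(z)=z(z - cos(pi/12))/(z^2-2z * cos(pi/12)+1)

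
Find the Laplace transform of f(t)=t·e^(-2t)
L{t·e^(at)}=1/(s-a)²
L{t·e^(-2t)}=1/(s+2)²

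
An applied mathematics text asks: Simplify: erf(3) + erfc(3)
By definition erfc(x) = 1 - erf(x)
erf(3) + erfc(3) = erf(3) + 1 - erf(3) = 1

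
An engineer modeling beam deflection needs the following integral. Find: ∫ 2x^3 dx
Using power rule: ∫ 2x^3 dx = 2/4 x^4+C = (1/2)x^4+C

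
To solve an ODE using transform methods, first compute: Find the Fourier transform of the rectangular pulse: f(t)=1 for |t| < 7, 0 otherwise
F(omega) = integral from -7 to 7 of e^(-j * omega * t) dt
= 2 * sin(7 * omega)/omega = 14 * sinc(7 * omega/pi)

Answer: 2 * sin(7 * omega)/omega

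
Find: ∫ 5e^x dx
Since d/dx[e^x]=+e^x, we get 5e^x+C

Answer: 5e^x+C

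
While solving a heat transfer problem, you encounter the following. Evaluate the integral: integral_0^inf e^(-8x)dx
integral_0^inf e^(-8x) dx=[-1/8*e^(-8x)]_0^inf
=0 - (-1/8)=1/8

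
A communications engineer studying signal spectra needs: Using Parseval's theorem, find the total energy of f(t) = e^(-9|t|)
Parseval's theorem: E = integral |f(t)|^2 dt = (1/2pi) integral |F(omega)|^2 domega
E = integral_{-inf}^{inf} e^(-18|t|) dt = 2*integral_0^inf e^(-18t) dt = 2/(2*9) = 1/9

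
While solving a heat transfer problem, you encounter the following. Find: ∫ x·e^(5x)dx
Integration by parts: u=x, dv=e^(5x) dx
du=dx, v=e^(5x)/5
=x·e^(5x)/5 - ∫ e^(5x)/5 dx
=x·e^(5x)/5 - e^(5x)/25 + C

Answer: e^(5x)(x/5 - 1/25) + C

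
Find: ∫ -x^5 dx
Using power rule: ∫ -x^5 dx = -1/6 x^6 + C = (-1/6)x^6 + C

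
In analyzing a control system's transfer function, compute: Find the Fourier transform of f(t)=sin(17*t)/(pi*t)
sin(W * t)/(pi * t)=(W/pi) * sinc(W * t/pi) is the impulse response of the ideal low-pass filter with cutoff W (here W=17).
Its Fourier transform is a rectangular function:
F(omega)=1 for |omega| < 17, 0 otherwise

Answer: rect(omega/34) [i.e., 1 for |omega| < 17, 0 otherwise]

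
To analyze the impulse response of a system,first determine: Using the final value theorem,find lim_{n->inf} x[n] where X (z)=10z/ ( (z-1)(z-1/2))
Final value theorem: lim x[n] = lim_{z->1} (z-1)*X(z)
(z-1)*X(z) = 10z/(z-1/2)
As z->1: 10/(1 - 1/2) = 10/(1/2) = 20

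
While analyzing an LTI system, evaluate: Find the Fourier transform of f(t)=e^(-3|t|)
Using the standard pair: F{e^(-a|t|)}=2a/(a^2 + omega^2)
With a=3: F(omega)=6/(9 + omega^2)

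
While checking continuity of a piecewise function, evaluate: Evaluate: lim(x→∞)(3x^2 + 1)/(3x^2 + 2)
Divide numerator and denominator by x^2:
lim (3 + 1/x^2)/(3 + 2/x^2)=1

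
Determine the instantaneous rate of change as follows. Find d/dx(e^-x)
Chain rule: d/dx[e^u] = e^u · u' where u = -x
u' = -1

Answer: -1·e^-x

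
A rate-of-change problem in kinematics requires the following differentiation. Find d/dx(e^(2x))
Chain rule: d/dx[e^u] = e^u · u' where u = 2x
u' = 2

Answer: 2·e^(2x)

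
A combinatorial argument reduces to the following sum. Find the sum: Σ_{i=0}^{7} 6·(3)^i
Geometric series: S = a(1 - r^n)/(1 - r)
a = 6, r = 3, n = 8
S = 6(1 - 6561)/-2 = 19680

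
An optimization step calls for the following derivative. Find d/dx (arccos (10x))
d/dx[arccos(u)] = -u'/√(1-u²), u = 10x, u' = 10

Answer: -10/√(1 - 100x²)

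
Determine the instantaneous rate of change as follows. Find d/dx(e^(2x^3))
Chain rule: d/dx[e^u]=e^u · u' where u=2x^3
u'=6x^2

Answer: 6x^2·e^(2x^3)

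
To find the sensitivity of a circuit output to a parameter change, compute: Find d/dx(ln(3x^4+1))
Chain rule: d/dx[ln(u)] = u'/u where u = 3x^4 + 1
u' = 12x^3

Answer: (12x^3)/(3x^4 + 1)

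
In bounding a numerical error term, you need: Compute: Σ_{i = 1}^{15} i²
Using formula: Σ i^2 = n(n+1)(2n+1)/6 = 15·16·31/6 = 1240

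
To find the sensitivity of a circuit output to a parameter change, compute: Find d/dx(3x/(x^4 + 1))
Quotient rule: (f/g)'=(f'g - fg')/g²
f=3x, f'=3
g=x^4+1, g'=4x^3

Answer: (3·(x^4+1)-12x^4)/(x^4+1)²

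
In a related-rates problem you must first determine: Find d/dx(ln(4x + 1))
Chain rule: d/dx[ln(u)] = u'/u where u = 4x + 1
u' = 4

Answer: (4)/(4x + 1)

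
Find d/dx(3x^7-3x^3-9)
Power rule: d/dx(ax^n) = n·a·x^(n-1)
Term by term: 21·x^6-9·x^2

Answer: 21x^6-9x^2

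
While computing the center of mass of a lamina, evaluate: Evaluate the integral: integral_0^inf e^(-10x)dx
integral_0^inf e^(-10x) dx=[-1/10*e^(-10x)]_0^inf
=0 - (-1/10)=1/10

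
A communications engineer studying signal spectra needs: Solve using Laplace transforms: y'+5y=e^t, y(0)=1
Take L: sY - 1 + 5Y = 1/(s-1)
Y(s + 5) = 1/(s-1) + 1
Y = 1/((s-1)(s + 5)) + 1/(s + 5)
Partial fractions: 1/((s-1)(s + 5)) = (1/6)/(s-1) - (1/6)/(s + 5)
So Y = (1/6)/(s-1) + (5/6)/(s + 5)
Inverse Laplace transform (L^(-1){1/(s-1)} = e^t, L^(-1){1/(s + 5)} = e^(-5t)):

Answer: y(t) = (1/6)·e^t + (5/6)·e^(-5t)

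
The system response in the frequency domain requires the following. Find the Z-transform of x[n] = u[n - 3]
Using the time-shift property: Z{u[n-3]} = z^(-3) * z/(z-1)
= z^(-2)/(z-1)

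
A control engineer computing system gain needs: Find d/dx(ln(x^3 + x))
Chain rule: d/dx[ln(u)]=u'/u where u=x^3+x
u'=3x^2+1

Answer: (3x^2+1)/(x^3+x)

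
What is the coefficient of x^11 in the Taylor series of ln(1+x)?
ln(1 + x)=Σ (-1)^(n + 1) x^n/n
Coefficient of x^11=(-1)^12/11=1/11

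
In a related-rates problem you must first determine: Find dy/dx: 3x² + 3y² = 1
Differentiate: 6x+6y·(dy/dx)=0
dy/dx=-6x/(6y)=-1·(x/y)

Answer: dy/dx=-1·(x/y)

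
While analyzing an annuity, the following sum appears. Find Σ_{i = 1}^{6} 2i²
=2·n(n + 1)(2n + 1)/6=2·6·7·13/6=182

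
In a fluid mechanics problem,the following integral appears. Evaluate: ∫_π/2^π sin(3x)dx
Antiderivative: -cos(3x)/3
Evaluate at bounds: [-cos(3·π)/3] - [-cos(3·π/2)/3]
= (-(-1) + (0))/3 = 1/3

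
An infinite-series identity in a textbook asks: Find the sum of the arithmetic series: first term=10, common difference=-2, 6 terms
Last term: a_n = 10 + (6 - 1)·-2 = 0
Sum = n(a_1 + a_n)/2 = 6(10 + 0)/2 = 30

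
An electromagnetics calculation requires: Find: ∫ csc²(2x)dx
Since d/dx[-cot(2x)] = 2csc²(2x), integral = -cot(2x)/2 + C

Answer: (-1/2)cot(2x) + C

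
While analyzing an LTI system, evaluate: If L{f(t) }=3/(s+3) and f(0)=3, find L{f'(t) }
L{f'(t)}=s·F(s) - f(0)=3s/(s+3)-3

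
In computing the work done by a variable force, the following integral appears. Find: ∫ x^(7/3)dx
Power rule: ∫ x^(7/3) dx = x^(10/3)/(10/3)+C

Answer: (3/10)·x^(10/3)+C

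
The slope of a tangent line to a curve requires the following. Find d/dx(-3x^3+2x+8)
Power rule: d/dx(ax^n) = n·a·x^(n-1)
Term by term: -9·x^2 + 2

Answer: -9x^2 + 2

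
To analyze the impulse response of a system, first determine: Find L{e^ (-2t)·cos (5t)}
First shifting: L{e^(at)f(t)}=F(s-a)
L{cos(5t)}=s/(s²+25)
Shift: (s+2)/((s+2)²+25)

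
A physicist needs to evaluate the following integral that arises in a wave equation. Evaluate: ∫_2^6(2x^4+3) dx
Step 1: Find antiderivative F(x)=(2/5)x^5 + 3x
Step 2: F(6) - F(2)=15642/5 - (94/5)=15548/5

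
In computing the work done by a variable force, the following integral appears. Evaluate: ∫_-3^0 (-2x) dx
Step 1: Find antiderivative F(x)=-x^2
Step 2: F(0) - F(-3)=0 - (-9)=9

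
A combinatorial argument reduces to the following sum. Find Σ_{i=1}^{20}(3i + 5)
=3·Σ i + 5·20=3·210 + 100=730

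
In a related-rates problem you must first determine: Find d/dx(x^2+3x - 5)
Power rule: d/dx(ax^n) = n·a·x^(n-1)
Term by term: 2·x + 3

Answer: 2x + 3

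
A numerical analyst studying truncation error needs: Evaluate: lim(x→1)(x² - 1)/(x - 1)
Factor: (x² - 1) = (x-1)(x+1)
Cancel (x-1): lim(x→1) (x+1) = 2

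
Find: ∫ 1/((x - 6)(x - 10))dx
Partial fractions: 1/((x-6)(x-10))=A/(x-6) + B/(x-10)
A=-1/4, B=1/4
∫ [-1/4· 1/(x-6) + 1/4· 1/(x-10)] dx
=(1/4)[ln|x-10| - ln|x-6|] + C

Answer: (1/4)·ln|(x-10)/(x-6)| + C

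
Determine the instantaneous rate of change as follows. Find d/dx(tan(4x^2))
Chain rule: d/dx[tan(u)]=sec²(u)·u' where u=4x^2
u'=8x

Answer: 8x·sec²(4x^2)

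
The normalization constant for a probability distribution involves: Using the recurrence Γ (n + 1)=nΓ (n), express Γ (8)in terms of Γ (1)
Γ(8)=7Γ(7)=7·6Γ(6)=...=7!·Γ(1)=5040·Γ(1)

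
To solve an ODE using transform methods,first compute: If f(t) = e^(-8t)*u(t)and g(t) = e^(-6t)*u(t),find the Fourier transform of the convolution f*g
By the convolution theorem: F{f * g} = F(omega) * G(omega)
F(omega) = 1/(8 + j * omega), G(omega) = 1/(6 + j * omega)
F{f * g} = 1/((8 + j * omega)(6 + j * omega))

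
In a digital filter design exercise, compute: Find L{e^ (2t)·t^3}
First shifting: L{e^(at)f(t)} = F(s-a)
L{t^3} = 6/s^4
Shift s → s-2: 6/(s-2)^4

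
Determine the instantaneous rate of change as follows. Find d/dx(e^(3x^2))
Chain rule: d/dx[e^u]=e^u · u' where u=3x^2
u'=6x

Answer: 6x·e^(3x^2)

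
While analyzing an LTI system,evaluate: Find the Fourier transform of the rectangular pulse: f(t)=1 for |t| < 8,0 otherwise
F(omega)=integral from -8 to 8 of e^(-j * omega * t) dt
=2 * sin(8 * omega)/omega=16 * sinc(8 * omega/pi)

Answer: 2 * sin(8 * omega)/omega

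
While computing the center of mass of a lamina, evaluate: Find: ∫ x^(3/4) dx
Power rule: ∫ x^(3/4) dx=x^(7/4)/(7/4) + C

Answer: (4/7)·x^(7/4) + C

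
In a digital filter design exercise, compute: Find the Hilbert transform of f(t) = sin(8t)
The Hilbert transform shifts each frequency component by -pi/2.
H{sin(wt)} = -cos(wt)
With w = 8: H{sin(8t)} = -cos(8t)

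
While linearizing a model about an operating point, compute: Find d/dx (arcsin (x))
d/dx[arcsin(u)]=u'/√(1-u²), u=x, u'=1

Answer: 1/√(1-x²)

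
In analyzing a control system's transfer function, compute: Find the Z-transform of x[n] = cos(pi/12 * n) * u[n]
Z{cos(w0*n)*u[n]} = z(z - cos(w0))/(z^2 - 2z*cos(w0) + 1)
With w0 = pi/12: X(z) = z(z - cos(pi/12))/(z^2 - 2z*cos(pi/12) + 1)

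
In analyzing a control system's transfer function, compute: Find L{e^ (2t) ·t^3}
First shifting: L{e^(at)f(t)} = F(s-a)
L{t^3} = 6/s^4
Shift s → s-2: 6/(s-2)^4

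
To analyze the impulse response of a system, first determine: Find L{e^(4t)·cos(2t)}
First shifting: L{e^(at)f(t)}=F(s-a)
L{cos(2t)}=s/(s² + 4)
Shift: (s-4)/((s-4)² + 4)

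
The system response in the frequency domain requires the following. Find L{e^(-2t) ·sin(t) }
First shifting: L{e^(at)f(t)}=F(s-a)
L{sin(t)}=1/(s²+1)
Shift: 1/((s+2)²+1)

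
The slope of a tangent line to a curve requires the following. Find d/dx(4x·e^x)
Product rule: (fg)' = f'g+fg'
f = 4x, f' = 4
g = e^x, g' = e^x

Answer: 4·e^x+4x·e^x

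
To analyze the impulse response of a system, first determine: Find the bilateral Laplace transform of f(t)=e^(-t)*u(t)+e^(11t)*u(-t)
For e^(-t) * u(t): L = 1/(s + 1), Re(s) > -1
For e^(11t) * u(-t): L = -1/(s-11), Re(s) < 11
Combined: F(s) = 1/(s + 1) - 1/(s-11), -1 < Re(s) < 11

Answer: 1/(s + 1) - 1/(s-11), ROC: -1 < Re(s) < 11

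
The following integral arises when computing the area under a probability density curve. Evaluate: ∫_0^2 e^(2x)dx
Antiderivative: (1/2)e^(2x)
Evaluate: (1/2)(e^4 - 1)

Answer: (e^4 - 1)/2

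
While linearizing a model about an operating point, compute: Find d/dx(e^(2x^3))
Chain rule: d/dx[e^u]=e^u · u' where u=2x^3
u'=6x^2

Answer: 6x^2·e^(2x^3)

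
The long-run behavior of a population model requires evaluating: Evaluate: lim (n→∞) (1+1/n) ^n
This is the definition of e^1: lim(1 + 1/n)^n = e^1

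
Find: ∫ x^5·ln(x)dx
By parts: u=ln(x), dv=x^5 dx
du=1/x dx, v=x^6/6
=x^6·ln(x)/6 - ∫ x^5/6 dx
=x^6·ln(x)/6 - x^6/36 + C

Answer: x^6(ln(x)/6 - 1/36) + C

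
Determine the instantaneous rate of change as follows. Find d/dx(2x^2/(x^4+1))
Quotient rule: (f/g)'=(f'g - fg')/g²
f=2x^2, f'=4x
g=x^4 + 1, g'=4x^3

Answer: (4x·(x^4 + 1) - 8x^5)/(x^4 + 1)²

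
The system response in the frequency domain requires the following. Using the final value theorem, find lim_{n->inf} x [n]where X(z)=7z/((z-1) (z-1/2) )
Final value theorem: lim x[n] = lim_{z->1} (z-1)*X(z)
(z-1)*X(z) = 7z/(z-1/2)
As z->1: 7/(1-1/2) = 7/(1/2) = 14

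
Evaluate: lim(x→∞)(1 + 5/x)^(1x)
Rewrite as [(1 + 5/x)^x]^1.
lim(1 + 5/x)^x = e^5, so limit = (e^5)^1 = e^5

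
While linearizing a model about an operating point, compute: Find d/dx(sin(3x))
Chain rule: d/dx[sin(u)] = cos(u)·u' where u = 3x
u' = 3

Answer: 3·cos(3x)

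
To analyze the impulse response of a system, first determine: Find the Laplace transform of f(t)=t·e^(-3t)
L{t·e^(at)} = 1/(s-a)²
L{t·e^(-3t)} = 1/(s+3)²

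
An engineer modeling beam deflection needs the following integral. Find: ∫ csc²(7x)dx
Since d/dx[-cot(7x)]=7csc²(7x), integral=-cot(7x)/7+C

Answer: (-1/7)cot(7x)+C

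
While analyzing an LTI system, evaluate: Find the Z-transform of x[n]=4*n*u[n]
Z{n*u[n]}=z/(z-1)^2
By linearity: Z{4*n*u[n]}=4z/(z-1)^2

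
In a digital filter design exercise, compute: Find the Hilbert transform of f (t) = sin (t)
The Hilbert transform shifts each frequency component by -pi/2.
H{sin(wt)} = -cos(wt)
With w = 1: H{sin(t)} = -cos(t)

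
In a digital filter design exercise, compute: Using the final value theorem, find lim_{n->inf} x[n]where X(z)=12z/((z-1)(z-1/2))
Final value theorem: lim x[n]=lim_{z->1} (z-1)*X(z)
(z-1)*X(z)=12z/(z-1/2)
As z->1: 12/(1 - 1/2)=12/(1/2)=24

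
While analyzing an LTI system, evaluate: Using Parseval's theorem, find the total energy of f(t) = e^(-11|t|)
Parseval's theorem: E=integral |f(t)|^2 dt=(1/2pi) integral |F(omega)|^2 domega
E=integral_{-inf}^{inf} e^(-22|t|) dt=2 * integral_0^inf e^(-22t) dt=2/(2 * 11)=1/11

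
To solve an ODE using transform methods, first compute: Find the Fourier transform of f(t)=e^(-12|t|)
Using the standard pair: F{e^(-a|t|)} = 2a/(a^2+omega^2)
With a = 12: F(omega) = 24/(144+omega^2)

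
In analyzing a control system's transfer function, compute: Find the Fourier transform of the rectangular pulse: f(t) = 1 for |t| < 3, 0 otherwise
F(omega)=integral from -3 to 3 of e^(-j*omega*t) dt
=2*sin(3*omega)/omega=6*sinc(3*omega/pi)

Answer: 2*sin(3*omega)/omega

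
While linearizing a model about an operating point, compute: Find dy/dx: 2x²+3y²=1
Differentiate: 4x + 6y·(dy/dx)=0
dy/dx=-4x/(6y)=-(2/3)·(x/y)

Answer: dy/dx=-(2/3)·(x/y)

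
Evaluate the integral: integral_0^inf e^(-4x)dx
integral_0^inf e^(-4x) dx=[-1/4*e^(-4x)]_0^inf
=0 - (-1/4)=1/4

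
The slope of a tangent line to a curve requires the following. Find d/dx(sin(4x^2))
Chain rule: d/dx[sin(u)]=cos(u)·u' where u=4x^2
u'=8x

Answer: 8x·cos(4x^2)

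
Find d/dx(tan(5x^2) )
Chain rule: d/dx[tan(u)] = sec²(u)·u' where u = 5x^2
u' = 10x

Answer: 10x·sec²(5x^2)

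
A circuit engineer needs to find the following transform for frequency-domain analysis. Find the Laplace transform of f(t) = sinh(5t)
L{sinh(at)}=a/(s²-a²)
L{sinh(5t)}=5/(s²-25)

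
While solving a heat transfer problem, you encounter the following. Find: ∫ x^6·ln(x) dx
By parts: u=ln(x), dv=x^6 dx
du=1/x dx, v=x^7/7
=x^7·ln(x)/7 - ∫ x^6/7 dx
=x^7·ln(x)/7 - x^7/49 + C

Answer: x^7(ln(x)/7 - 1/49) + C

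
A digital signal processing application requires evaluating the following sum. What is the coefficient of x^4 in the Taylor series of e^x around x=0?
Taylor series of e^x = Σ x^n/n!
Coefficient of x^4 = 1/4! = 1/24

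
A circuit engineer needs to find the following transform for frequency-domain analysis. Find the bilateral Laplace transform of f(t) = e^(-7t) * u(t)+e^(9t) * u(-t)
For e^(-7t)*u(t): L = 1/(s+7), Re(s) > -7
For e^(9t)*u(-t): L = -1/(s-9), Re(s) < 9
Combined: F(s) = 1/(s+7)-1/(s-9), -7 < Re(s) < 9

Answer: 1/(s+7)-1/(s-9), ROC: -7 < Re(s) < 9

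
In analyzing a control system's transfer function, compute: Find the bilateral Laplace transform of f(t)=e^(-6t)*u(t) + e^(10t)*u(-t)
For e^(-6t) * u(t): L=1/(s+6), Re(s) > -6
For e^(10t) * u(-t): L=-1/(s-10), Re(s) < 10
Combined: F(s)=1/(s+6)-1/(s-10), -6 < Re(s) < 10

Answer: 1/(s+6)-1/(s-10), ROC: -6 < Re(s) < 10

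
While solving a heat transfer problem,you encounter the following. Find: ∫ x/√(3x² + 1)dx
Let u=3x² + 1, du=6x dx
∫ (1/6)·u^(-1/2) du=√u/3 + C

Answer: √(3x² + 1)/3 + C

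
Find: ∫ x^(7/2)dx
Power rule: ∫ x^(7/2) dx=x^(9/2)/(9/2) + C

Answer: (2/9)·x^(9/2) + C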